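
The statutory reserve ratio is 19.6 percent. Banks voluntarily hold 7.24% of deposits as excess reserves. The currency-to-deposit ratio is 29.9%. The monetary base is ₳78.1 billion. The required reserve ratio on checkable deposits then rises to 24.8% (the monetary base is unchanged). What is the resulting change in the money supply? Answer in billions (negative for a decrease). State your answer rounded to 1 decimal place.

-15.0 billion

Initially m₁ = (1 + 0.299) / (0.196 + 0.0724 + 0.299) ≈ 2.2894, so M₁ = 2.2894 × 78.1 ≈ 178.8021 billion.
After the change m₂ = (1 + 0.299) / (0.248 + 0.0724 + 0.299) ≈ 2.0972, so M₂ = 2.0972 × 78.1 ≈ 163.7913 billion.
ΔM = M₂ − M₁ = 163.7913 − 178.8021 = -15.0108 billion.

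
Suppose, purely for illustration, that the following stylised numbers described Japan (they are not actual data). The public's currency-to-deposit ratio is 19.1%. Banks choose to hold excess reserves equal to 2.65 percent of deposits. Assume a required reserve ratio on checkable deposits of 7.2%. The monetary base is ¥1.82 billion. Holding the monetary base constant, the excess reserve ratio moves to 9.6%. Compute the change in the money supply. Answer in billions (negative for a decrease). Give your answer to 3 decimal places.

Initially m₁ = (1 + 0.191) / (0.072 + 0.0265 + 0.191) ≈ 4.11399, so M₁ = 4.11399 × 1.82 ≈ 7.4875 billion.
After the change m₂ = (1 + 0.191) / (0.072 + 0.096 + 0.191) ≈ 3.31755, so M₂ = 3.31755 × 1.82 ≈ 6.0379 billion.
ΔM = M₂ − M₁ = 6.0379 − 7.4875 = -1.4496 billion.

-1.450 billion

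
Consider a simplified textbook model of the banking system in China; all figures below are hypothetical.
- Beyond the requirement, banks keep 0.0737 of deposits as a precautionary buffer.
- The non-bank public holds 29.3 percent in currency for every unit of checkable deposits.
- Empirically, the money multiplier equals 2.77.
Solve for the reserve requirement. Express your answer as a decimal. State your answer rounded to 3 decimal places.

Using m = 2.77. Since m = (1 + c)/(c + rr + e), the denominator satisfies c + rr + e = (1 + c)/m = (1 + 0.293) / 2.77 ≈ 0.466787.
With c = 0.293 and e = 0.0737, the reserve requirement is 0.466787 − 0.293 − 0.0737 = 0.100087.

0.100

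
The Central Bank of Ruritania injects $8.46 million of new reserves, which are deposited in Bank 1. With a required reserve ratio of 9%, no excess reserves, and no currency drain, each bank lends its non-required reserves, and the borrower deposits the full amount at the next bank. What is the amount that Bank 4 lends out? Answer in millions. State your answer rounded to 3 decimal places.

$5.801 million

Each bank lends a fraction (1 − rr) = 0.9100 of the deposit it receives, so Bank 4 receives 8.46·0.9100^3 and lends 8.46·0.9100^4 ≈ 5.8014 million.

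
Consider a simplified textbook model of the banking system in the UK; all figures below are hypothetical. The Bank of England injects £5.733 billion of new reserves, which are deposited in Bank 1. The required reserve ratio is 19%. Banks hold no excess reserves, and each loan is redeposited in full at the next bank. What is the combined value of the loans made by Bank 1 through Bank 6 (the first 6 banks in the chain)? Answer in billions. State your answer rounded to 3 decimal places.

£17.538 billion

Bank i lends (1 − rr)^i of the original deposit: Bank 1 lends 5.733·0.8100 ≈ 4.6437, Bank 2 lends 5.733·0.8100² ≈ 3.7614, and so on.
Summing a geometric series: total = 5.733·[0.8100·(1 − 0.8100^6) / (1 − 0.8100)] ≈ 17.5379 billion.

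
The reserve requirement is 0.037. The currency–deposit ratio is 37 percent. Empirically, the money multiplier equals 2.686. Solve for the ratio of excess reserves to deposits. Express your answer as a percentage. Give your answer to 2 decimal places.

10.31%

Using m = 2.686. Since m = (1 + c)/(c + rr + e), the denominator satisfies c + rr + e = (1 + c)/m = (1 + 0.37) / 2.686 ≈ 0.510052.
With c = 0.37 and rr = 0.037, the ratio of excess reserves to deposits is 0.510052 − 0.37 − 0.037 = 0.103052.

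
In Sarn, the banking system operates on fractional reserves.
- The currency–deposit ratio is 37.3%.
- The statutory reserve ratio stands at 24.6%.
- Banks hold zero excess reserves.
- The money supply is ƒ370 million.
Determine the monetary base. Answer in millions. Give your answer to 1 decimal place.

ƒ166.8 million

The money multiplier is m = (1 + c) / (rr + c) = (1 + 0.373) / (0.246 + 0.373) ≈ 2.21809.
MB = M / m = 370 / 2.21809 ≈ 166.8102 million.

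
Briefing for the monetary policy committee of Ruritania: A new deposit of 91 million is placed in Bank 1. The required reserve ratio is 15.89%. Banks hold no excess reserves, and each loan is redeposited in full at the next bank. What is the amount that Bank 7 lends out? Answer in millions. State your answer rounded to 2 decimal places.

27.10 million

Each bank lends a fraction (1 − rr) = 0.8411 of the deposit it receives, so Bank 7 receives 91·0.8411^6 and lends 91·0.8411^7 ≈ 27.1003 million.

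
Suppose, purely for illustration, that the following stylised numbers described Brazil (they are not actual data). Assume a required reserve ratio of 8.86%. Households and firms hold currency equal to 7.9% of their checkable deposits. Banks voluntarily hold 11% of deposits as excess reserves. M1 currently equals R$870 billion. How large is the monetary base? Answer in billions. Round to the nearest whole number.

R$224 billion

The money multiplier is m = (1 + c) / (rr + e + c) = (1 + 0.079) / (0.0886 + 0.11 + 0.079) ≈ 3.8869.
MB = M / m = 870 / 3.8869 ≈ 223.8288 billion.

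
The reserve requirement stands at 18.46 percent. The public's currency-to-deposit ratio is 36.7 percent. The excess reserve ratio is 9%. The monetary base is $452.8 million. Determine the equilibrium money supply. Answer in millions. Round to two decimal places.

The money multiplier is m = (1 + c) / (rr + e + c) = (1 + 0.367) / (0.1846 + 0.09 + 0.367) ≈ 2.130611.
So M = m × MB = 2.130611 × 452.8 ≈ 964.7407 million.

$964.74 million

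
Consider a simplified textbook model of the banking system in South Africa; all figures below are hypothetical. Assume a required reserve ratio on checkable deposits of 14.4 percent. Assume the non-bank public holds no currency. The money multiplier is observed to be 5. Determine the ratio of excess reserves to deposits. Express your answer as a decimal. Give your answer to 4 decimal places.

Using m = 5. Since m = (1 + c)/(c + rr + e), the denominator satisfies c + rr + e = (1 + c)/m = (1 + 0) / 5 = 0.200000.
With c = 0 and rr = 0.144, the ratio of excess reserves to deposits is 0.200000 − 0 − 0.144 = 0.056.

0.0560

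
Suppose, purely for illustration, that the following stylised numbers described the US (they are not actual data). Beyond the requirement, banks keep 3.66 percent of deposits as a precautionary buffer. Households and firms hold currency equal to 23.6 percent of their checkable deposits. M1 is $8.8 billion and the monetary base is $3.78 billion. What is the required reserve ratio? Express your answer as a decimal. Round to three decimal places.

0.258

Using m = M/MB = 8.8/3.78 ≈ 2.328042. Since m = (1 + c)/(c + rr + e), the denominator satisfies c + rr + e = (1 + c)/m = (1 + 0.236) / 2.328042 ≈ 0.530918.
With c = 0.236 and e = 0.0366, the required reserve ratio is 0.530918 − 0.236 − 0.0366 = 0.258318.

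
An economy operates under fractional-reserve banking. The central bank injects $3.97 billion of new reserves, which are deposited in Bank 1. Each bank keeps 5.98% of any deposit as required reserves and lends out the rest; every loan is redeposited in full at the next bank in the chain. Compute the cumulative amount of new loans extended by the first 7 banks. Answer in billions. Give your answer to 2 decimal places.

Bank i lends (1 − rr)^i of the original deposit: Bank 1 lends 3.97·0.9402 ≈ 3.7326, Bank 2 lends 3.97·0.9402² ≈ 3.5094, and so on.
Summing a geometric series: total = 3.97·[0.9402·(1 − 0.9402^7) / (1 − 0.9402)] ≈ 21.8810 billion.

$21.88 billion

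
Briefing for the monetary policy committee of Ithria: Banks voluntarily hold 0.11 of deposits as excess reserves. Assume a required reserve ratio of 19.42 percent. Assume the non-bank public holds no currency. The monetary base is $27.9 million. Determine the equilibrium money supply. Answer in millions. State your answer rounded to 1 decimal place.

$91.7 million

The money multiplier is m = 1 / (rr + e) = 1 / (0.1942 + 0.11) ≈ 3.2873.
So M = m × MB = 3.2873 × 27.9 ≈ 91.7157 million.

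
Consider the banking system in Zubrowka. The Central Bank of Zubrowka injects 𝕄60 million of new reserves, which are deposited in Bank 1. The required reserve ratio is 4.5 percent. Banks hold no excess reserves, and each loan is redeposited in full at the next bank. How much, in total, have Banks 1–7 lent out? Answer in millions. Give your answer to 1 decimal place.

Bank i lends (1 − rr)^i of the original deposit: Bank 1 lends 60·0.9550 = 57.3000, Bank 2 lends 60·0.9550² = 54.7215, and so on.
Summing a geometric series: total = 60·[0.9550·(1 − 0.9550^7) / (1 − 0.9550)] ≈ 350.8347 million.

𝕄350.8 million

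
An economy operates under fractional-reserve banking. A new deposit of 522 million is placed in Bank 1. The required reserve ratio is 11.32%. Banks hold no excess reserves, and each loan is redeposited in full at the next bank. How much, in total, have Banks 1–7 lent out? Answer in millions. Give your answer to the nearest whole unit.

2326 million

Bank i lends (1 − rr)^i of the original deposit: Bank 1 lends 522·0.8868 = 462.9096, Bank 2 lends 522·0.8868² ≈ 410.5082, and so on.
Summing a geometric series: total = 522·[0.8868·(1 − 0.8868^7) / (1 − 0.8868)] ≈ 2325.5878 million.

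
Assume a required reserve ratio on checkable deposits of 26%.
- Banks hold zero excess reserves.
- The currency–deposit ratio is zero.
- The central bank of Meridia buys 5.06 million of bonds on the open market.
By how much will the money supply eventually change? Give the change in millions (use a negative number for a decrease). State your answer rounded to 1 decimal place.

The simple money multiplier is m = 1/rr = 1/0.26 ≈ 3.8462.
An open-market purchase increases the monetary base by 5.06 million, so ΔM = m × ΔMB = 3.8462 × 5.06 ≈ 19.4618 million.

19.5 million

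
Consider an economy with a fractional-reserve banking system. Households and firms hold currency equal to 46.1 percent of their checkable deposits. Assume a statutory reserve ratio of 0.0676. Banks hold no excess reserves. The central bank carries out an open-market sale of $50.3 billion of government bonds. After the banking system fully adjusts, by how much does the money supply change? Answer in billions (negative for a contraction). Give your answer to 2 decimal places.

The money multiplier is m = (1 + c) / (rr + c) = (1 + 0.461) / (0.0676 + 0.461) ≈ 2.76390.
The sale removes 50.3 billion of base, so ΔM = m × ΔMB = 2.76390 × (−50.3) ≈ -139.0242 billion.

-139.02 billion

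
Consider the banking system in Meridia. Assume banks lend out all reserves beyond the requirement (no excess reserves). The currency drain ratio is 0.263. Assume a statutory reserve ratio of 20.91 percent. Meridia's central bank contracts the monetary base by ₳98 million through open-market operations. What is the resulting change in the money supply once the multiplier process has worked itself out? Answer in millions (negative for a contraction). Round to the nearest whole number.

-262 million

The money multiplier is m = (1 + c) / (rr + c) = (1 + 0.263) / (0.2091 + 0.263) ≈ 2.6753.
The sale removes 98 million of base, so ΔM = m × ΔMB = 2.6753 × (−98) = -262.1794 million.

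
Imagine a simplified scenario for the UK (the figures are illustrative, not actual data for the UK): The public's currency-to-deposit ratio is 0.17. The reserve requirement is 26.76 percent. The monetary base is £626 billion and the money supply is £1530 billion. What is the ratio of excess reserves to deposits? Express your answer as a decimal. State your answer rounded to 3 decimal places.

Using m = M/MB = 1530/626 ≈ 2.444089. Since m = (1 + c)/(c + rr + e), the denominator satisfies c + rr + e = (1 + c)/m = (1 + 0.17) / 2.444089 ≈ 0.478706.
With c = 0.17 and rr = 0.2676, the ratio of excess reserves to deposits is 0.478706 − 0.17 − 0.2676 = 0.041106.

0.041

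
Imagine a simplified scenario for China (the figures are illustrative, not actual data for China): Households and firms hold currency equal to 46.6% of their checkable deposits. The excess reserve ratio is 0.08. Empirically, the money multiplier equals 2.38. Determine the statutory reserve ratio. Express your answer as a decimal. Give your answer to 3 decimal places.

0.070

Using m = 2.38. Since m = (1 + c)/(c + rr + e), the denominator satisfies c + rr + e = (1 + c)/m = (1 + 0.466) / 2.38 ≈ 0.615966.
With c = 0.466 and e = 0.08, the statutory reserve ratio is 0.615966 − 0.466 − 0.08 = 0.069966.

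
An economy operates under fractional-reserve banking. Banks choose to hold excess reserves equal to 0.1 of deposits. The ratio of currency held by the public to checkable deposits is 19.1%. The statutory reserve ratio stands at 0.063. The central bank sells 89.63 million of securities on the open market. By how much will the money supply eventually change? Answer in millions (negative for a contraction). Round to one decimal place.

The money multiplier is m = (1 + c) / (rr + e + c) = (1 + 0.191) / (0.063 + 0.1 + 0.191) ≈ 3.3644.
The sale removes 89.63 million of base, so ΔM = m × ΔMB = 3.3644 × (−89.63) ≈ -301.5512 million.

-301.6 million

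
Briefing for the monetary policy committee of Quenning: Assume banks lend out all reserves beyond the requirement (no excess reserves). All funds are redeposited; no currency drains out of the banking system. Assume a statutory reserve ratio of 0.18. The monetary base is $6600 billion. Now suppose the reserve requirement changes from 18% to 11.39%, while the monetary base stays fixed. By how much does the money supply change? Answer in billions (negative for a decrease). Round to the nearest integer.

$21279 billion

Initially m₁ = 1 / (0.18) ≈ 5.55556, so M₁ = 5.55556 × 6600 = 36666.696 billion.
After the change m₂ = 1 / (0.1139) ≈ 8.77963, so M₂ = 8.77963 × 6600 = 57945.558 billion.
ΔM = M₂ − M₁ = 57945.558 − 36666.696 = 21278.862 billion.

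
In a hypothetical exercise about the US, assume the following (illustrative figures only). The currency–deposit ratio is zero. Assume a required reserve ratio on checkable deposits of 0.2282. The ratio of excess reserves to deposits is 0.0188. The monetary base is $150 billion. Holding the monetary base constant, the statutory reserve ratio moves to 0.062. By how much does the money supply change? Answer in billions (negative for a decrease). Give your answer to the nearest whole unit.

$1249 billion

Initially m₁ = 1 / (0.2282 + 0.0188) ≈ 4.0486, so M₁ = 4.0486 × 150 = 607.29 billion.
After the change m₂ = 1 / (0.062 + 0.0188) ≈ 12.3762, so M₂ = 12.3762 × 150 = 1856.43 billion.
ΔM = M₂ − M₁ = 1856.43 − 607.29 = 1249.14 billion.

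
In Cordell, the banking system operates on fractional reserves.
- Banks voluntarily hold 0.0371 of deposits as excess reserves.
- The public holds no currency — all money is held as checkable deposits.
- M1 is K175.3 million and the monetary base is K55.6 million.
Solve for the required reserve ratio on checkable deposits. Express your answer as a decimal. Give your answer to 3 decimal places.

Using m = M/MB = 175.3/55.6 ≈ 3.152878. Since m = (1 + c)/(c + rr + e), the denominator satisfies c + rr + e = (1 + c)/m = (1 + 0) / 3.152878 ≈ 0.317171.
With c = 0 and e = 0.0371, the required reserve ratio on checkable deposits is 0.317171 − 0 − 0.0371 = 0.280071.

0.280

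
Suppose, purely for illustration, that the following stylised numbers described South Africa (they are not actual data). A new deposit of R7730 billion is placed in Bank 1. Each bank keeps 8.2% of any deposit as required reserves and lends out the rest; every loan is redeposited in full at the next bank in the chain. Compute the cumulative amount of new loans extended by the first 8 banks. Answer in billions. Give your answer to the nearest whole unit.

R42892 billion

Bank i lends (1 − rr)^i of the original deposit: Bank 1 lends 7730·0.9180 = 7096.1400, Bank 2 lends 7730·0.9180² ≈ 6514.2565, and so on.
Summing a geometric series: total = 7730·[0.9180·(1 − 0.9180^8) / (1 − 0.9180)] ≈ 42891.7576 billion.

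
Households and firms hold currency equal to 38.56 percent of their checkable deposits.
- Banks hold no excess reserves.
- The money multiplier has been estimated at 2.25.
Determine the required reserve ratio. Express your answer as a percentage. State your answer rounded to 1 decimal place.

23.0%

Using m = 2.25. Since m = (1 + c)/(c + rr + e), the denominator satisfies c + rr + e = (1 + c)/m = (1 + 0.3856) / 2.25 ≈ 0.615822.
With c = 0.3856 and e = 0, the required reserve ratio is 0.615822 − 0.3856 − 0 = 0.230222.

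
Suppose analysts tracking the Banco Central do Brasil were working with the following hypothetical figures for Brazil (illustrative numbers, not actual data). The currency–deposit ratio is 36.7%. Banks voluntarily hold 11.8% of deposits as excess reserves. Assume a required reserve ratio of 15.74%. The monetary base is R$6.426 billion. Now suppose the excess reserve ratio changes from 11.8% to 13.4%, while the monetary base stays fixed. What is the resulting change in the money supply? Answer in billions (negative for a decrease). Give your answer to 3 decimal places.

Initially m₁ = (1 + 0.367) / (0.1574 + 0.118 + 0.367) ≈ 2.12796, so M₁ = 2.12796 × 6.426 ≈ 13.6743 billion.
After the change m₂ = (1 + 0.367) / (0.1574 + 0.134 + 0.367) ≈ 2.07625, so M₂ = 2.07625 × 6.426 ≈ 13.342 billion.
ΔM = M₂ − M₁ = 13.342 − 13.6743 = -0.3323 billion.

-0.332 billion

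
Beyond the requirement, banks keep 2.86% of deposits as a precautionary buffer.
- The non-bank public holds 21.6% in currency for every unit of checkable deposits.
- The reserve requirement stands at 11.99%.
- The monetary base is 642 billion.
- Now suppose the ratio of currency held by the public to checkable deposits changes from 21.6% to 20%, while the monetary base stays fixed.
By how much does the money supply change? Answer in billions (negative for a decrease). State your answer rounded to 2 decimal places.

Initially m₁ = (1 + 0.216) / (0.1199 + 0.0286 + 0.216) ≈ 3.336077, so M₁ = 3.336077 × 642 ≈ 2141.7614 billion.
After the change m₂ = (1 + 0.2) / (0.1199 + 0.0286 + 0.2) ≈ 3.443329, so M₂ = 3.443329 × 642 ≈ 2210.6172 billion.
ΔM = M₂ − M₁ = 2210.6172 − 2141.7614 = 68.8558 billion.

68.86 billion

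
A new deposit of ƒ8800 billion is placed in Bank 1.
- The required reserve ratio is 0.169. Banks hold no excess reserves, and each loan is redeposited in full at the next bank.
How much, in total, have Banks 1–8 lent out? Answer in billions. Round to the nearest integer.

Bank i lends (1 − rr)^i of the original deposit: Bank 1 lends 8800·0.8310 = 7312.8000, Bank 2 lends 8800·0.8310² = 6076.9368, and so on.
Summing a geometric series: total = 8800·[0.8310·(1 − 0.8310^8) / (1 − 0.8310)] ≈ 33430.7775 billion.

ƒ33431 billion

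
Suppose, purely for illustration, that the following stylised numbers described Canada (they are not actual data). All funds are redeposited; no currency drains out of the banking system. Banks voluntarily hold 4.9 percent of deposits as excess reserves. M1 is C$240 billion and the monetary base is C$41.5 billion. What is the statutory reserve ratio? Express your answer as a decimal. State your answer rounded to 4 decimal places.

Using m = M/MB = 240/41.5 ≈ 5.783133. Since m = (1 + c)/(c + rr + e), the denominator satisfies c + rr + e = (1 + c)/m = (1 + 0) / 5.783133 ≈ 0.172917.
With c = 0 and e = 0.049, the statutory reserve ratio is 0.172917 − 0 − 0.049 = 0.123917.

0.1239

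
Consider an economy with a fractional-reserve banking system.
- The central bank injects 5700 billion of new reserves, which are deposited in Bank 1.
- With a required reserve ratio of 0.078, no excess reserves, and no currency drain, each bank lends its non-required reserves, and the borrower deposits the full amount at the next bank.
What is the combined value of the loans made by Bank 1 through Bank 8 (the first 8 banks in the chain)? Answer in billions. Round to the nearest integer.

Bank i lends (1 − rr)^i of the original deposit: Bank 1 lends 5700·0.9220 = 5255.4000, Bank 2 lends 5700·0.9220² = 4845.4788, and so on.
Summing a geometric series: total = 5700·[0.9220·(1 − 0.9220^8) / (1 − 0.9220)] ≈ 32191.8431 billion.

32192 billion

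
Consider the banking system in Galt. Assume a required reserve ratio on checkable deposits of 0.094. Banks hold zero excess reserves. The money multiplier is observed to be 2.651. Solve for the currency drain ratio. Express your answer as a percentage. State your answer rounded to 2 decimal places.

45.48%

Using m = 2.651. From m = (1 + c)/(c + rr + e), rearranging gives 1 + c = m·(c + rr + e), so c·(1 − m) = m·(rr + e) − 1.
Hence c = [m·(rr + e) − 1]/(1 − m) = [2.651 × (0.094 + 0) − 1] / (1 − 2.651) ≈ 0.454758.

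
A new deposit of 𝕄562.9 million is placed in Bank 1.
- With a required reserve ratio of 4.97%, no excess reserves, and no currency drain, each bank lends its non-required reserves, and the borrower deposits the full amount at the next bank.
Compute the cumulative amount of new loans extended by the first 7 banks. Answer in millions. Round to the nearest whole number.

𝕄3230 million

Bank i lends (1 − rr)^i of the original deposit: Bank 1 lends 562.9·0.9503 ≈ 534.9239, Bank 2 lends 562.9·0.9503² ≈ 508.3382, and so on.
Summing a geometric series: total = 562.9·[0.9503·(1 − 0.9503^7) / (1 − 0.9503)] ≈ 3230.1819 million.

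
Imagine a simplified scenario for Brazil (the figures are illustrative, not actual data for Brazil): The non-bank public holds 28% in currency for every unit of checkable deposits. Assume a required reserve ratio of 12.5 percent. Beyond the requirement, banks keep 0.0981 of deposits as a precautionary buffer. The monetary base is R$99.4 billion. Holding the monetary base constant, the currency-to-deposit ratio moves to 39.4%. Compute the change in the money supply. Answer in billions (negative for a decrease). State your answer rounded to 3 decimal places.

Initially m₁ = (1 + 0.28) / (0.125 + 0.0981 + 0.28) ≈ 2.544226, so M₁ = 2.544226 × 99.4 ≈ 252.8961 billion.
After the change m₂ = (1 + 0.394) / (0.125 + 0.0981 + 0.394) ≈ 2.258953, so M₂ = 2.258953 × 99.4 ≈ 224.5399 billion.
ΔM = M₂ − M₁ = 224.5399 − 252.8961 = -28.3562 billion.

-28.356 billion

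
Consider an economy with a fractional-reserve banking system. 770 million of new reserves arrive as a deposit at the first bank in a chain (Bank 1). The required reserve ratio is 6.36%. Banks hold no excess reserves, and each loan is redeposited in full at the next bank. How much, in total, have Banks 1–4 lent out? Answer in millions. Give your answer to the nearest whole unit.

Bank i lends (1 − rr)^i of the original deposit: Bank 1 lends 770·0.9364 = 721.0280, Bank 2 lends 770·0.9364² ≈ 675.1706, and so on.
Summing a geometric series: total = 770·[0.9364·(1 − 0.9364^4) / (1 − 0.9364)] ≈ 2620.4483 million.

2620 million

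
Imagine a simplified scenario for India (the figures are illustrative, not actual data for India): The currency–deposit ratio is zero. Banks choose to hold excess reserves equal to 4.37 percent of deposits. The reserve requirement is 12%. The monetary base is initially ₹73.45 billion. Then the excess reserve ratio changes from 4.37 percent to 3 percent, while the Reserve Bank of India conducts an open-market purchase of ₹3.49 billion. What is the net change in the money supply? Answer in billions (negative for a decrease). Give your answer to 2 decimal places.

₹64.25 billion

Before: m₁ = 1 / (0.12 + 0.0437) ≈ 6.10874, MB₁ = 73.45, so M₁ = 6.10874 × 73.45 ≈ 448.687 billion.
After: m₂ = 1 / (0.12 + 0.03) ≈ 6.66667, MB₂ = 73.45 + 3.49 = 76.94, so M₂ = 6.66667 × 76.94 ≈ 512.9336 billion.
ΔM = M₂ − M₁ = 512.9336 − 448.687 = 64.2466 billion.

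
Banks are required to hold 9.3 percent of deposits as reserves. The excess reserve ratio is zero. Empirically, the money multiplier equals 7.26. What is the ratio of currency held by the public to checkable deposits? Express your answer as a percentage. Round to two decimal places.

Using m = 7.26. From m = (1 + c)/(c + rr + e), rearranging gives 1 + c = m·(c + rr + e), so c·(1 − m) = m·(rr + e) − 1.
Hence c = [m·(rr + e) − 1]/(1 − m) = [7.26 × (0.093 + 0) − 1] / (1 − 7.26) ≈ 0.051888.

5.19%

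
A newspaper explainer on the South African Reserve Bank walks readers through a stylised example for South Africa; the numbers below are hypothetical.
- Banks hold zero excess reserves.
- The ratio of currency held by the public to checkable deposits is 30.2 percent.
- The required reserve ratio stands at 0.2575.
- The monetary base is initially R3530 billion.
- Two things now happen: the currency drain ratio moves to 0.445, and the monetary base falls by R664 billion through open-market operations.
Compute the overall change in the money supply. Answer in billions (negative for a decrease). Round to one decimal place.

Before: m₁ = (1 + 0.302) / (0.2575 + 0.302) ≈ 2.327078, MB₁ = 3530, so M₁ = 2.327078 × 3530 ≈ 8214.5853 billion.
After: m₂ = (1 + 0.445) / (0.2575 + 0.445) ≈ 2.056940, MB₂ = 3530 − 664 = 2866, so M₂ = 2.056940 × 2866 ≈ 5895.19 billion.
ΔM = M₂ − M₁ = 5895.19 − 8214.5853 = -2319.3953 billion.

-2319.4 billion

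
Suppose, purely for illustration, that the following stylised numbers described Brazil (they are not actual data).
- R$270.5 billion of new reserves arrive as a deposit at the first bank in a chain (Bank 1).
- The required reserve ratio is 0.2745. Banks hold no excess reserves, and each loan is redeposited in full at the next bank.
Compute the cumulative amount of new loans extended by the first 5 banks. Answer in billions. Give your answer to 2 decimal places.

R$571.23 billion

Bank i lends (1 − rr)^i of the original deposit: Bank 1 lends 270.5·0.7255 ≈ 196.2477, Bank 2 lends 270.5·0.7255² ≈ 142.3777, and so on.
Summing a geometric series: total = 270.5·[0.7255·(1 − 0.7255^5) / (1 − 0.7255)] ≈ 571.2305 billion.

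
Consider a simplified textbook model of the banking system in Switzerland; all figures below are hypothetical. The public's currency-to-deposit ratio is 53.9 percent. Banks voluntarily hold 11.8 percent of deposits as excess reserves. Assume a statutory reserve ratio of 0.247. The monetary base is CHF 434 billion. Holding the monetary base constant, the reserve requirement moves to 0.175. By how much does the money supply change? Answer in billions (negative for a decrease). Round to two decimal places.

Initially m₁ = (1 + 0.539) / (0.247 + 0.118 + 0.539) ≈ 1.702434, so M₁ = 1.702434 × 434 ≈ 738.8564 billion.
After the change m₂ = (1 + 0.539) / (0.175 + 0.118 + 0.539) ≈ 1.849760, so M₂ = 1.849760 × 434 ≈ 802.7958 billion.
ΔM = M₂ − M₁ = 802.7958 − 738.8564 = 63.9394 billion.

CHF 63.94 billion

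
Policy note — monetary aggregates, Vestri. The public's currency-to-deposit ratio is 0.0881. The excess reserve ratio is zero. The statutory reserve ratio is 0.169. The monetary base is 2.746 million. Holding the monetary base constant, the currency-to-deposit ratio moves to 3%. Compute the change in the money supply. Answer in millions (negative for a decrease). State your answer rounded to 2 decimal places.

Initially m₁ = (1 + 0.0881) / (0.169 + 0.0881) ≈ 4.2322, so M₁ = 4.2322 × 2.746 ≈ 11.6216 million.
After the change m₂ = (1 + 0.03) / (0.169 + 0.03) ≈ 5.1759, so M₂ = 5.1759 × 2.746 ≈ 14.213 million.
ΔM = M₂ − M₁ = 14.213 − 11.6216 = 2.5914 million.

2.59 million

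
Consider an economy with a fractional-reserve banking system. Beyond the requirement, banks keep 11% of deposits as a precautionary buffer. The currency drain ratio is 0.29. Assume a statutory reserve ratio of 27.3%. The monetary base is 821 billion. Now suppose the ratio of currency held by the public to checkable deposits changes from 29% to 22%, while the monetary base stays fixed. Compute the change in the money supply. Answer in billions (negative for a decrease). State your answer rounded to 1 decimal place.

87.4 billion

Initially m₁ = (1 + 0.29) / (0.273 + 0.11 + 0.29) ≈ 1.91679, so M₁ = 1.91679 × 821 ≈ 1573.6846 billion.
After the change m₂ = (1 + 0.22) / (0.273 + 0.11 + 0.22) ≈ 2.02322, so M₂ = 2.02322 × 821 ≈ 1661.0636 billion.
ΔM = M₂ − M₁ = 1661.0636 − 1573.6846 = 87.379 billion.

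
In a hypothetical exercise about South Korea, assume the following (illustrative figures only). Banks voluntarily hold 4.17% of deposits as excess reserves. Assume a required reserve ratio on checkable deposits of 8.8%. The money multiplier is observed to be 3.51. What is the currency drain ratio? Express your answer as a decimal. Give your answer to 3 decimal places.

Using m = 3.51. From m = (1 + c)/(c + rr + e), rearranging gives 1 + c = m·(c + rr + e), so c·(1 − m) = m·(rr + e) − 1.
Hence c = [m·(rr + e) − 1]/(1 − m) = [3.51 × (0.088 + 0.0417) − 1] / (1 − 3.51) ≈ 0.217033.

0.217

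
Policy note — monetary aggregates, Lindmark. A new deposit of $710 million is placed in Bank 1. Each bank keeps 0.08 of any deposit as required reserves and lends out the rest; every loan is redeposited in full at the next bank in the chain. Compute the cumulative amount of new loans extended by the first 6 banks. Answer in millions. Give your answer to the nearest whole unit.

Bank i lends (1 − rr)^i of the original deposit: Bank 1 lends 710·0.9200 = 653.2000, Bank 2 lends 710·0.9200² = 600.9440, and so on.
Summing a geometric series: total = 710·[0.9200·(1 − 0.9200^6) / (1 − 0.9200)] ≈ 3214.1114 million.

$3214 million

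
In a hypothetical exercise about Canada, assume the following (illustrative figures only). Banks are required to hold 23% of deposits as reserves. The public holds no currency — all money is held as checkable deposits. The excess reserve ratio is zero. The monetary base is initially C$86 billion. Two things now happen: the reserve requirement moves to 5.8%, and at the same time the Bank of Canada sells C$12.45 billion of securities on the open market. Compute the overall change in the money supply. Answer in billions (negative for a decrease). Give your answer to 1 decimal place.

C$894.2 billion

Before: m₁ = 1 / (0.23) ≈ 4.3478, MB₁ = 86, so M₁ = 4.3478 × 86 = 373.9108 billion.
After: m₂ = 1 / (0.058) ≈ 17.2414, MB₂ = 86 − 12.45 = 73.55, so M₂ = 17.2414 × 73.55 ≈ 1268.105 billion.
ΔM = M₂ − M₁ = 1268.105 − 373.9108 = 894.1942 billion.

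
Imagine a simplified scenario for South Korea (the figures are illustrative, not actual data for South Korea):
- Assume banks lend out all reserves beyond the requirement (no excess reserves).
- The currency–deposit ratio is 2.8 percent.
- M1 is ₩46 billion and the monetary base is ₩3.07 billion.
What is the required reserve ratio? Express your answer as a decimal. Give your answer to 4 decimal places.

0.0406

Using m = M/MB = 46/3.07 ≈ 14.983713. Since m = (1 + c)/(c + rr + e), the denominator satisfies c + rr + e = (1 + c)/m = (1 + 0.028) / 14.983713 ≈ 0.068608.
With c = 0.028 and e = 0, the required reserve ratio is 0.068608 − 0.028 − 0 = 0.040608.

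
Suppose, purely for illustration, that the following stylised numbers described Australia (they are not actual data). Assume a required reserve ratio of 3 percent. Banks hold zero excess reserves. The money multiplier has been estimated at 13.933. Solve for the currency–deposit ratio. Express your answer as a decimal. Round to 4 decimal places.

Using m = 13.933. From m = (1 + c)/(c + rr + e), rearranging gives 1 + c = m·(c + rr + e), so c·(1 − m) = m·(rr + e) − 1.
Hence c = [m·(rr + e) − 1]/(1 − m) = [13.933 × (0.03 + 0) − 1] / (1 − 13.933) ≈ 0.045002.

0.0450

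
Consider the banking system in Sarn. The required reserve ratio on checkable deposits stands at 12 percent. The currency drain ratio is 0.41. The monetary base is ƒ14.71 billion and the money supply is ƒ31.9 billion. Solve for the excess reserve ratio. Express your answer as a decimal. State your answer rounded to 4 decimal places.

0.1202

Using m = M/MB = 31.9/14.71 ≈ 2.168593. Since m = (1 + c)/(c + rr + e), the denominator satisfies c + rr + e = (1 + c)/m = (1 + 0.41) / 2.168593 ≈ 0.650191.
With c = 0.41 and rr = 0.12, the excess reserve ratio is 0.650191 − 0.41 − 0.12 = 0.120191.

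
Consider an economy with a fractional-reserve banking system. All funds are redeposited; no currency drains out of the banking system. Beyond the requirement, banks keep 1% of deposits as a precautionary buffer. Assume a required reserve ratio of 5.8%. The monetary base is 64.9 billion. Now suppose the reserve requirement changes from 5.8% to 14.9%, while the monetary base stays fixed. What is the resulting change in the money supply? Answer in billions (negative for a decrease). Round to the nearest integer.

-546 billion

Initially m₁ = 1 / (0.058 + 0.01) ≈ 14.7059, so M₁ = 14.7059 × 64.9 ≈ 954.4129 billion.
After the change m₂ = 1 / (0.149 + 0.01) ≈ 6.2893, so M₂ = 6.2893 × 64.9 ≈ 408.1756 billion.
ΔM = M₂ − M₁ = 408.1756 − 954.4129 = -546.2373 billion.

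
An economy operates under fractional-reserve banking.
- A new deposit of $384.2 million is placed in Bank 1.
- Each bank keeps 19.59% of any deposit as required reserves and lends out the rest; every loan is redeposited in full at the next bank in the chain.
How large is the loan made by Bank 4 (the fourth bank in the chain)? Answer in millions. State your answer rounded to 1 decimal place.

$160.6 million

Each bank lends a fraction (1 − rr) = 0.8041 of the deposit it receives, so Bank 4 receives 384.2·0.8041^3 and lends 384.2·0.8041^4 ≈ 160.6193 million.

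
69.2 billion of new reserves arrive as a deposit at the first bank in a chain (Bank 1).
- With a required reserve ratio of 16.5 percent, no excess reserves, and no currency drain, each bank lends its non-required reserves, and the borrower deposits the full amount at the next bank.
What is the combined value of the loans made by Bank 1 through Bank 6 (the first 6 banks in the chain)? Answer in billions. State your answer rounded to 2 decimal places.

Bank i lends (1 − rr)^i of the original deposit: Bank 1 lends 69.2·0.8350 = 57.7820, Bank 2 lends 69.2·0.8350² ≈ 48.2480, and so on.
Summing a geometric series: total = 69.2·[0.8350·(1 − 0.8350^6) / (1 − 0.8350)] ≈ 231.5003 billion.

231.50 billion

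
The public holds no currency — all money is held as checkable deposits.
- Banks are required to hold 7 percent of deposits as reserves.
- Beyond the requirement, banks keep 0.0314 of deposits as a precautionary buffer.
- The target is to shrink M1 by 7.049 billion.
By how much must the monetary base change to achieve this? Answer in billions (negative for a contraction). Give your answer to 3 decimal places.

-0.715 billion

The money multiplier is m = 1 / (rr + e) = 1 / (0.07 + 0.0314) ≈ 9.86193.
ΔMB = ΔM / m = (−7.049) / 9.86193 ≈ -0.7148 billion.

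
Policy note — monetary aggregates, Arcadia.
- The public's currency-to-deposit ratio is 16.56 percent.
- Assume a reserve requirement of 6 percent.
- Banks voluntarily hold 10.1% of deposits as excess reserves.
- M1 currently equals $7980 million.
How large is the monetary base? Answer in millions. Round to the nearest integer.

$2236 million

The money multiplier is m = (1 + c) / (rr + e + c) = (1 + 0.1656) / (0.06 + 0.101 + 0.1656) ≈ 3.56889.
MB = M / m = 7980 / 3.56889 ≈ 2235.9893 million.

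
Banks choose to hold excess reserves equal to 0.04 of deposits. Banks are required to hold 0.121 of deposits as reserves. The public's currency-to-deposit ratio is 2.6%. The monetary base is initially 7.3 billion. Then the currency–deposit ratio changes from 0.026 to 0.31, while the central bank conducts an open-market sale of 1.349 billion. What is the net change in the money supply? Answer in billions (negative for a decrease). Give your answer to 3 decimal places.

-23.501 billion

Before: m₁ = (1 + 0.026) / (0.121 + 0.04 + 0.026) ≈ 5.48663, MB₁ = 7.3, so M₁ = 5.48663 × 7.3 ≈ 40.0524 billion.
After: m₂ = (1 + 0.31) / (0.121 + 0.04 + 0.31) ≈ 2.78132, MB₂ = 7.3 − 1.349 = 5.951, so M₂ = 2.78132 × 5.951 ≈ 16.5516 billion.
ΔM = M₂ − M₁ = 16.5516 − 40.0524 = -23.5008 billion.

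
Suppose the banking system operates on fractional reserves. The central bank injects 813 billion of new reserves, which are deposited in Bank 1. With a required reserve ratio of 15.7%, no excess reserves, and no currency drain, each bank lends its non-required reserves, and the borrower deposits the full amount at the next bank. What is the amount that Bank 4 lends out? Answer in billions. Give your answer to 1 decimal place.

410.6 billion

Each bank lends a fraction (1 − rr) = 0.8430 of the deposit it receives, so Bank 4 receives 813·0.8430^3 and lends 813·0.8430^4 ≈ 410.5829 billion.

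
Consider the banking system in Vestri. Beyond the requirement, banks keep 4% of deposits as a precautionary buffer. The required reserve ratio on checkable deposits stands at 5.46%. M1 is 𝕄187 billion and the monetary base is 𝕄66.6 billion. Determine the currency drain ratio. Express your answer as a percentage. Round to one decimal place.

Using m = M/MB = 187/66.6 ≈ 2.807808. From m = (1 + c)/(c + rr + e), rearranging gives 1 + c = m·(c + rr + e), so c·(1 − m) = m·(rr + e) − 1.
Hence c = [m·(rr + e) − 1]/(1 − m) = [2.807808 × (0.0546 + 0.04) − 1] / (1 − 2.807808) ≈ 0.406228.

40.6%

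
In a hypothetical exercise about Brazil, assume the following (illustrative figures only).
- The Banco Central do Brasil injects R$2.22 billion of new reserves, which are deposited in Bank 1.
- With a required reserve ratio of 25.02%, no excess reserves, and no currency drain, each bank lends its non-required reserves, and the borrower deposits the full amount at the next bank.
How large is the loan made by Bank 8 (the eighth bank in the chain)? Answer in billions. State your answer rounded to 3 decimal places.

Each bank lends a fraction (1 − rr) = 0.7498 of the deposit it receives, so Bank 8 receives 2.22·0.7498^7 and lends 2.22·0.7498^8 ≈ 0.2218 billion.

R$0.222 billion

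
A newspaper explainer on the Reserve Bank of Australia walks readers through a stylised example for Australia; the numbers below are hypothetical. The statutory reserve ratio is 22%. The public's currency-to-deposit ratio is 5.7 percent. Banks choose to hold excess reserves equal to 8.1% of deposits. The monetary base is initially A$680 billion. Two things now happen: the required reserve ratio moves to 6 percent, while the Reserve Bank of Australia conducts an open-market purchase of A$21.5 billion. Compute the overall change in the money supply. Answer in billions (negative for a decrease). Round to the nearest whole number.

Before: m₁ = (1 + 0.057) / (0.22 + 0.081 + 0.057) ≈ 2.9525, MB₁ = 680, so M₁ = 2.9525 × 680 = 2007.7 billion.
After: m₂ = (1 + 0.057) / (0.06 + 0.081 + 0.057) ≈ 5.3384, MB₂ = 680 + 21.5 = 701.5, so M₂ = 5.3384 × 701.5 = 3744.8876 billion.
ΔM = M₂ − M₁ = 3744.8876 − 2007.7 = 1737.1876 billion.

A$1737 billion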